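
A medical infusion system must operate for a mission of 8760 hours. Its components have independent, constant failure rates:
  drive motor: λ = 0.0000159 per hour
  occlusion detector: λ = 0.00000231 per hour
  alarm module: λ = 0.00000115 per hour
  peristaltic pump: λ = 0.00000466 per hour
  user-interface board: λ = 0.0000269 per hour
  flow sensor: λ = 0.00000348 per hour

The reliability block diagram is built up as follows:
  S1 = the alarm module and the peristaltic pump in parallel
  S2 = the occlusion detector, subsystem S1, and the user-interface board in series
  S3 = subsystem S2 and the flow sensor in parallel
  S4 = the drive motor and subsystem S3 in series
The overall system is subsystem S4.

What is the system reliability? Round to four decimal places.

R(drive motor) = exp(−0.0000159 × 8760) = 0.869981
R(occlusion detector) = exp(−0.00000231 × 8760) = 0.979968
R(alarm module) = exp(−0.00000115 × 8760) = 0.989977
R(peristaltic pump) = exp(−0.00000466 × 8760) = 0.960000
R(user-interface board) = exp(−0.0000269 × 8760) = 0.790062
R(flow sensor) = exp(−0.00000348 × 8760) = 0.969975
Parallel (alarm module and peristaltic pump): 1 − (1 − 0.989977)(1 − 0.960000) = 0.999599
Series (occlusion detector, [0.999599], and user-interface board): 0.979968 × 0.999599 × 0.790062 = 0.773925
Parallel ([0.773925] and flow sensor): 1 − (1 − 0.773925)(1 − 0.969975) = 0.993212
Series (drive motor and [0.993212]): 0.869981 × 0.993212 = 0.8641

0.8641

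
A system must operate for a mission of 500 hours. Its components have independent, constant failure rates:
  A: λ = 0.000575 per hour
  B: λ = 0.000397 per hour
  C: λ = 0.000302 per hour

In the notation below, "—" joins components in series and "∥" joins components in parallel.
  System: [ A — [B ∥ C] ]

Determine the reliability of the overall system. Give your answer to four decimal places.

R(A) = exp(−0.000575 × 500) = 0.750137
R(B) = exp(−0.000397 × 500) = 0.819960
R(C) = exp(−0.000302 × 500) = 0.859848
Parallel (B and C): 1 − (1 − 0.819960)(1 − 0.859848) = 0.974767
Series (A and [0.974767]): 0.750137 × 0.974767 = 0.7312

0.7312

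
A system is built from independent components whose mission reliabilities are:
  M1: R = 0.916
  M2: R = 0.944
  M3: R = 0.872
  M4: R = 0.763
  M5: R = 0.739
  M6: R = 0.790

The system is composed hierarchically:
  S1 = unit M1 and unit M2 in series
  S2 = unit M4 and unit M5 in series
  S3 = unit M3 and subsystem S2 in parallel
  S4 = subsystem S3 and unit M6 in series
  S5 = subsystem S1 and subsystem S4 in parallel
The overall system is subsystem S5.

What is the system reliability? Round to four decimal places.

0.9656

Series (M1 and M2): 0.916000 × 0.944000 = 0.864704
Series (M4 and M5): 0.763000 × 0.739000 = 0.563857
Parallel (M3 and [0.563857]): 1 − (1 − 0.872000)(1 − 0.563857) = 0.944174
Series ([0.944174] and M6): 0.944174 × 0.790000 = 0.745897
Parallel ([0.864704] and [0.745897]): 1 − (1 − 0.864704)(1 − 0.745897) = 0.9656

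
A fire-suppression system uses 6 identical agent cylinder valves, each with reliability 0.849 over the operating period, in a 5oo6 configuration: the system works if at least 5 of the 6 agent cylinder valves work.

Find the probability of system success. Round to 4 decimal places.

0.7741

R = Σ_{i=5}^{6} C(6,i) p^i (1−p)^{6−i} with p = 0.849
C(6,5)·0.849^5·0.151^1 = 0.399638
C(6,6)·0.849^6·0.151^0 = 0.374495
Sum = 0.7741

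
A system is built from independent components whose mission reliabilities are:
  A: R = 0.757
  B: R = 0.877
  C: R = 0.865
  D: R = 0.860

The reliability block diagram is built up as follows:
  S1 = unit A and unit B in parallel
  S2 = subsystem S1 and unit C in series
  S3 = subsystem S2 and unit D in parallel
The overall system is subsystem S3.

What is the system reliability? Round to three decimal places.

0.977

Parallel (A and B): 1 − (1 − 0.75700)(1 − 0.87700) = 0.97011
Series ([0.97011] and C): 0.97011 × 0.86500 = 0.83915
Parallel ([0.83915] and D): 1 − (1 − 0.83915)(1 − 0.86000) = 0.977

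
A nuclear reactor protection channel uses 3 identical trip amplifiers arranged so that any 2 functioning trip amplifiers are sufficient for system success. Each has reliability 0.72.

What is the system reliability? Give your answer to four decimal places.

R = Σ_{i=2}^{3} C(3,i) p^i (1−p)^{3−i} with p = 0.72
C(3,2)·0.72^2·0.28^1 = 0.435456
C(3,3)·0.72^3·0.28^0 = 0.373248
Sum = 0.8087

0.8087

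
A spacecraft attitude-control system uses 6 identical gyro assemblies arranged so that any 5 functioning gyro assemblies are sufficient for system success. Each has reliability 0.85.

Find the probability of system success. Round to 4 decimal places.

0.7765

R = Σ_{i=5}^{6} C(6,i) p^i (1−p)^{6−i} with p = 0.85
C(6,5)·0.85^5·0.15^1 = 0.399335
C(6,6)·0.85^6·0.15^0 = 0.377150
Sum = 0.7765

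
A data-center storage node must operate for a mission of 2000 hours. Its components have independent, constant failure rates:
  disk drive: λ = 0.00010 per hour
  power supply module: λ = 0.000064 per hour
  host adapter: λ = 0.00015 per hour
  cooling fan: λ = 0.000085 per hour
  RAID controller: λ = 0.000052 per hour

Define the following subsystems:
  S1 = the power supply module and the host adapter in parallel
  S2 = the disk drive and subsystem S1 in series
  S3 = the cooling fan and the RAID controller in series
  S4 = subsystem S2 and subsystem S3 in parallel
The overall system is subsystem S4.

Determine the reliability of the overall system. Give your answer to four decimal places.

R(disk drive) = exp(−0.00010 × 2000) = 0.818731
R(power supply module) = exp(−0.000064 × 2000) = 0.879853
R(host adapter) = exp(−0.00015 × 2000) = 0.740818
R(cooling fan) = exp(−0.000085 × 2000) = 0.843665
R(RAID controller) = exp(−0.000052 × 2000) = 0.901225
Parallel (power supply module and host adapter): 1 − (1 − 0.879853)(1 − 0.740818) = 0.968860
Series (disk drive and [0.968860]): 0.818731 × 0.968860 = 0.793236
Series (cooling fan and RAID controller): 0.843665 × 0.901225 = 0.760332
Parallel ([0.793236] and [0.760332]): 1 − (1 − 0.793236)(1 − 0.760332) = 0.9504

0.9504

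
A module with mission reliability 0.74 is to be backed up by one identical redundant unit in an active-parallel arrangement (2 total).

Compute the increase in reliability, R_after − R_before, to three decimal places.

0.192

R_before = 0.74
R_after = 1 − (1 − 0.74)^2 = 0.932
ΔR = 0.932 − 0.74 = 0.192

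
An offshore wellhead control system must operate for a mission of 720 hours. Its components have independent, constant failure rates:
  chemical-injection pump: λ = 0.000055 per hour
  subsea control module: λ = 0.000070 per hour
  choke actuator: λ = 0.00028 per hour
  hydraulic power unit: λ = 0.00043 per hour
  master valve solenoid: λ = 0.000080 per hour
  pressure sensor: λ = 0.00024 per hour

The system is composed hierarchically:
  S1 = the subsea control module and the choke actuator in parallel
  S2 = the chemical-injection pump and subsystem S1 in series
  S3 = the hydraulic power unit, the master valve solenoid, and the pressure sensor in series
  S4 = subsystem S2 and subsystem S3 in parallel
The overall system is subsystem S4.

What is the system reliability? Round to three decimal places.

0.980

R(chemical-injection pump) = exp(−0.000055 × 720) = 0.96117
R(subsea control module) = exp(−0.000070 × 720) = 0.95085
R(choke actuator) = exp(−0.00028 × 720) = 0.81742
R(hydraulic power unit) = exp(−0.00043 × 720) = 0.73374
R(master valve solenoid) = exp(−0.000080 × 720) = 0.94403
R(pressure sensor) = exp(−0.00024 × 720) = 0.84131
Parallel (subsea control module and choke actuator): 1 − (1 − 0.95085)(1 − 0.81742) = 0.99103
Series (chemical-injection pump and [0.99103]): 0.96117 × 0.99103 = 0.95255
Series (hydraulic power unit, master valve solenoid, and pressure sensor): 0.73374 × 0.94403 × 0.84131 = 0.58275
Parallel ([0.95255] and [0.58275]): 1 − (1 − 0.95255)(1 − 0.58275) = 0.980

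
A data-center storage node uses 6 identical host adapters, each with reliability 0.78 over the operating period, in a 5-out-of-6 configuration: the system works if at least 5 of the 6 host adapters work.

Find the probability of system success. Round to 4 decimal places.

0.6063

R = Σ_{i=5}^{6} C(6,i) p^i (1−p)^{6−i} with p = 0.78
C(6,5)·0.78^5·0.22^1 = 0.381107
C(6,6)·0.78^6·0.22^0 = 0.225200
Sum = 0.6063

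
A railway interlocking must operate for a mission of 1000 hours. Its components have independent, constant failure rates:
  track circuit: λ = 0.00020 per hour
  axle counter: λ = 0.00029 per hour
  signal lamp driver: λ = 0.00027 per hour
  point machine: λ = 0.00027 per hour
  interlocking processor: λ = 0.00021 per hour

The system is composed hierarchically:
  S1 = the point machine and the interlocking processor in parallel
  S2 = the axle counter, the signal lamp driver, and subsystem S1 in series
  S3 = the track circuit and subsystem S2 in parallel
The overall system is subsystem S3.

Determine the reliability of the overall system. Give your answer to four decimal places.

0.9176

R(track circuit) = exp(−0.00020 × 1000) = 0.818731
R(axle counter) = exp(−0.00029 × 1000) = 0.748264
R(signal lamp driver) = exp(−0.00027 × 1000) = 0.763379
R(point machine) = exp(−0.00027 × 1000) = 0.763379
R(interlocking processor) = exp(−0.00021 × 1000) = 0.810584
Parallel (point machine and interlocking processor): 1 − (1 − 0.763379)(1 − 0.810584) = 0.955180
Series (axle counter, signal lamp driver, and [0.955180]): 0.748264 × 0.763379 × 0.955180 = 0.545607
Parallel (track circuit and [0.545607]): 1 − (1 − 0.818731)(1 − 0.545607) = 0.9176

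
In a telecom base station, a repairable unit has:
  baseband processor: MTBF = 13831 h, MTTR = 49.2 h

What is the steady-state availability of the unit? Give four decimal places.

0.9965

A(baseband processor) = MTBF/(MTBF+MTTR) = 13831/(13831+49.2) = 0.9965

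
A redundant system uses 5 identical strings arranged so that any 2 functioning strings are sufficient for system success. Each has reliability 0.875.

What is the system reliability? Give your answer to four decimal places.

R = Σ_{i=2}^{5} C(5,i) p^i (1−p)^{5−i} with p = 0.875
C(5,2)·0.875^2·0.125^3 = 0.014954
C(5,3)·0.875^3·0.125^2 = 0.104675
C(5,4)·0.875^4·0.125^1 = 0.366364
C(5,5)·0.875^5·0.125^0 = 0.512909
Sum = 0.9989

0.9989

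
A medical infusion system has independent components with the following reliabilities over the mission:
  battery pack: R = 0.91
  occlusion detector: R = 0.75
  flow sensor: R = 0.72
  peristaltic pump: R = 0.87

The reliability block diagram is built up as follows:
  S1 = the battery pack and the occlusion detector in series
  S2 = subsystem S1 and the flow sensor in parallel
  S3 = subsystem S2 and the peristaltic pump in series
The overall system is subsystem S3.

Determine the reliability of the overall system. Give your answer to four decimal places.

Series (battery pack and occlusion detector): 0.910000 × 0.750000 = 0.682500
Parallel ([0.682500] and flow sensor): 1 − (1 − 0.682500)(1 − 0.720000) = 0.911100
Series ([0.911100] and peristaltic pump): 0.911100 × 0.870000 = 0.7927

0.7927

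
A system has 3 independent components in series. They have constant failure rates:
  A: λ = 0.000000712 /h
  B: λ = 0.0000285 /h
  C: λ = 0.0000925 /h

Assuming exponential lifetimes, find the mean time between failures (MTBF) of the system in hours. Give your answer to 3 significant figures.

8220

Series of exponential components: λ_sys = Σ λ_i
λ_sys = 0.000000712 + 0.0000285 + 0.0000925 = 1.2171e-04 /h
MTBF = 1 / λ_sys = 8220 h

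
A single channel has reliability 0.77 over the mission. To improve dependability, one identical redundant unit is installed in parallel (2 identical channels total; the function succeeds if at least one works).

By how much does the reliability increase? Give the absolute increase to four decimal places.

R_before = 0.77
R_after = 1 − (1 − 0.77)^2 = 0.9471
ΔR = 0.9471 − 0.77 = 0.1771

0.1771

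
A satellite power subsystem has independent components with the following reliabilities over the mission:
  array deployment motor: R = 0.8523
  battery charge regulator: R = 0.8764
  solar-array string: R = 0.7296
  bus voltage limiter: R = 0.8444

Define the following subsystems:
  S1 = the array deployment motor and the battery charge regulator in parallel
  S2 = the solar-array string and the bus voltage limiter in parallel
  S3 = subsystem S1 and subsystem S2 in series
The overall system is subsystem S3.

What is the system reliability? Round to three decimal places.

0.940

Parallel (array deployment motor and battery charge regulator): 1 − (1 − 0.85230)(1 − 0.87640) = 0.98174
Parallel (solar-array string and bus voltage limiter): 1 − (1 − 0.72960)(1 − 0.84440) = 0.95793
Series ([0.98174] and [0.95793]): 0.98174 × 0.95793 = 0.940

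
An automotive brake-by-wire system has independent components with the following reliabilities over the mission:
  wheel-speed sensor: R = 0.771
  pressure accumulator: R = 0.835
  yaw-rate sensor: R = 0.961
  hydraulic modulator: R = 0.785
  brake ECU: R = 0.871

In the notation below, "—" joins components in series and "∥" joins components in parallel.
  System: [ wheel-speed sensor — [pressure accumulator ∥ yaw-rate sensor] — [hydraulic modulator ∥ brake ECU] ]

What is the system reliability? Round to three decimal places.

Parallel (pressure accumulator and yaw-rate sensor): 1 − (1 − 0.83500)(1 − 0.96100) = 0.99357
Parallel (hydraulic modulator and brake ECU): 1 − (1 − 0.78500)(1 − 0.87100) = 0.97227
Series (wheel-speed sensor, [0.99357], and [0.97227]): 0.77100 × 0.99357 × 0.97227 = 0.745

0.745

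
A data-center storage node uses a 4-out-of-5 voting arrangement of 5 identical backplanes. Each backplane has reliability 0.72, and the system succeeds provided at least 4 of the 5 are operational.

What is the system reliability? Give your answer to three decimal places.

0.570

R = Σ_{i=4}^{5} C(5,i) p^i (1−p)^{5−i} with p = 0.72
C(5,4)·0.72^4·0.28^1 = 0.37623
C(5,5)·0.72^5·0.28^0 = 0.19349
Sum = 0.570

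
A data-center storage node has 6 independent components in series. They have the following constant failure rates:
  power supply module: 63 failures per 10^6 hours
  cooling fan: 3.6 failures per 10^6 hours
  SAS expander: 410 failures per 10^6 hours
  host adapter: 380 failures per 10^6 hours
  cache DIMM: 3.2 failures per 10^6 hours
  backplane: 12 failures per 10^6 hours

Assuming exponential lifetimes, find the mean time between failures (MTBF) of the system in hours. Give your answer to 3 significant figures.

1150

Series of exponential components: λ_sys = Σ λ_i
λ_sys = 0.000063 + 0.0000036 + 0.00041 + 0.00038 + 0.0000032 + 0.000012 = 8.7180e-04 /h
MTBF = 1 / λ_sys = 1150 h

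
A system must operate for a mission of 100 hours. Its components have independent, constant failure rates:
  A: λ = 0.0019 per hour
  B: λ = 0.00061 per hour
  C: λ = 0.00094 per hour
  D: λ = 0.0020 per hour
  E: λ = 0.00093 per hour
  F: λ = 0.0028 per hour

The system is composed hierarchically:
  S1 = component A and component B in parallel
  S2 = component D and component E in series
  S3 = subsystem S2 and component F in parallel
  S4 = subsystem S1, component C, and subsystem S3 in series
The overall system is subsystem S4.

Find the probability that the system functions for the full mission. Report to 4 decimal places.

R(A) = exp(−0.0019 × 100) = 0.826959
R(B) = exp(−0.00061 × 100) = 0.940823
R(C) = exp(−0.00094 × 100) = 0.910283
R(D) = exp(−0.0020 × 100) = 0.818731
R(E) = exp(−0.00093 × 100) = 0.911194
R(F) = exp(−0.0028 × 100) = 0.755784
Parallel (A and B): 1 − (1 − 0.826959)(1 − 0.940823) = 0.989760
Series (D and E): 0.818731 × 0.911194 = 0.746023
Parallel ([0.746023] and F): 1 − (1 − 0.746023)(1 − 0.755784) = 0.937975
Series ([0.989760], C, and [0.937975]): 0.989760 × 0.910283 × 0.937975 = 0.8451

0.8451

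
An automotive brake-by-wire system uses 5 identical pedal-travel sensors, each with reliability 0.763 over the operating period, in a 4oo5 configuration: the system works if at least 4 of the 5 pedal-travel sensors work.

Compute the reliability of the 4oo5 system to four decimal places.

R = Σ_{i=4}^{5} C(5,i) p^i (1−p)^{5−i} with p = 0.763
C(5,4)·0.763^4·0.237^1 = 0.401621
C(5,5)·0.763^5·0.237^0 = 0.258597
Sum = 0.6602

0.6602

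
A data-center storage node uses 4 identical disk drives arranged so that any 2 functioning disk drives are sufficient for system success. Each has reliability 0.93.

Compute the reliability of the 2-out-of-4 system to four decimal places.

R = Σ_{i=2}^{4} C(4,i) p^i (1−p)^{4−i} with p = 0.93
C(4,2)·0.93^2·0.07^2 = 0.025428
C(4,3)·0.93^3·0.07^1 = 0.225220
C(4,4)·0.93^4·0.07^0 = 0.748052
Sum = 0.9987

0.9987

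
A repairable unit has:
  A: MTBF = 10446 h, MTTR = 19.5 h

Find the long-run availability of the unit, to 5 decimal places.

A(A) = MTBF/(MTBF+MTTR) = 10446/(10446+19.5) = 0.99814

0.99814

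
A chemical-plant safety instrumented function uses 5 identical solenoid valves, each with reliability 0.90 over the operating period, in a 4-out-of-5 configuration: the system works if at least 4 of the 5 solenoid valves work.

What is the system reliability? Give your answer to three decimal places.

0.919

R = Σ_{i=4}^{5} C(5,i) p^i (1−p)^{5−i} with p = 0.90
C(5,4)·0.90^4·0.10^1 = 0.32805
C(5,5)·0.90^5·0.10^0 = 0.59049
Sum = 0.919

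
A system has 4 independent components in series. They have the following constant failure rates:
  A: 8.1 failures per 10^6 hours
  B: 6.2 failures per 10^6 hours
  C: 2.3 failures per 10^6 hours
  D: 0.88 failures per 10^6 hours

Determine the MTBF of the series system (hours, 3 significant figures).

Series of exponential components: λ_sys = Σ λ_i
λ_sys = 0.0000081 + 0.0000062 + 0.0000023 + 0.00000088 = 1.7480e-05 /h
MTBF = 1 / λ_sys = 57200 h

57200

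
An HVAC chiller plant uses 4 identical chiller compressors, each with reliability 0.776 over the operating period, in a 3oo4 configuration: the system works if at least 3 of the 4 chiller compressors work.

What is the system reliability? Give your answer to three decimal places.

0.781

R = Σ_{i=3}^{4} C(4,i) p^i (1−p)^{4−i} with p = 0.776
C(4,3)·0.776^3·0.224^1 = 0.41869
C(4,4)·0.776^4·0.224^0 = 0.36262
Sum = 0.781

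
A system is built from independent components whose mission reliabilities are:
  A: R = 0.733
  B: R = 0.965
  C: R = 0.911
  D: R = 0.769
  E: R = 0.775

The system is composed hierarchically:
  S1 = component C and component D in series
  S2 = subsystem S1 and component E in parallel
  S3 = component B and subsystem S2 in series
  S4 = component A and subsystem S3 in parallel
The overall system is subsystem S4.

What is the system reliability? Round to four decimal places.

0.9733

Series (C and D): 0.911000 × 0.769000 = 0.700559
Parallel ([0.700559] and E): 1 − (1 − 0.700559)(1 − 0.775000) = 0.932626
Series (B and [0.932626]): 0.965000 × 0.932626 = 0.899984
Parallel (A and [0.899984]): 1 − (1 − 0.733000)(1 − 0.899984) = 0.9733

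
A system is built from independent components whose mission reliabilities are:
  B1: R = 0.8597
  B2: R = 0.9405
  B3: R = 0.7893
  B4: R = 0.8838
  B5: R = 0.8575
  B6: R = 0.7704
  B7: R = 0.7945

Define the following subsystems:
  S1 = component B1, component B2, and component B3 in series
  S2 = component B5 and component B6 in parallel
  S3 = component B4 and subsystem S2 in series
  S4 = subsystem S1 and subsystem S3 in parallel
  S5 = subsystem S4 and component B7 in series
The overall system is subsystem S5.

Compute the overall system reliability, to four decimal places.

Series (B1, B2, and B3): 0.859700 × 0.940500 × 0.789300 = 0.638187
Parallel (B5 and B6): 1 − (1 − 0.857500)(1 − 0.770400) = 0.967282
Series (B4 and [0.967282]): 0.883800 × 0.967282 = 0.854884
Parallel ([0.638187] and [0.854884]): 1 − (1 − 0.638187)(1 − 0.854884) = 0.947495
Series ([0.947495] and B7): 0.947495 × 0.794500 = 0.7528

0.7528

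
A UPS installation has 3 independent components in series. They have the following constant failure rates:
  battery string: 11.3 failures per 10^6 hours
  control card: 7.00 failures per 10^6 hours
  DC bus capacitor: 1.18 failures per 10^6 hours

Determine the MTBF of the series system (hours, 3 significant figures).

Series of exponential components: λ_sys = Σ λ_i
λ_sys = 0.0000113 + 0.00000700 + 0.00000118 = 1.9480e-05 /h
MTBF = 1 / λ_sys = 51300 h

51300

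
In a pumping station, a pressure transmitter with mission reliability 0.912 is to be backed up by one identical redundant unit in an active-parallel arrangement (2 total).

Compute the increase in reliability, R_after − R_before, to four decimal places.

0.0803

R_before = 0.912
R_after = 1 − (1 − 0.912)^2 = 0.9923
ΔR = 0.9923 − 0.912 = 0.0803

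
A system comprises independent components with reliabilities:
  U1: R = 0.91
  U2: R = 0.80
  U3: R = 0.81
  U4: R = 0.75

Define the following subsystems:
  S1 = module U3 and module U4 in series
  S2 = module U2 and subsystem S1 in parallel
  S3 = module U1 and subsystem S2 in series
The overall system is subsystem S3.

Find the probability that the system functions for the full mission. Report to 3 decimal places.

0.839

Series (U3 and U4): 0.81000 × 0.75000 = 0.60750
Parallel (U2 and [0.60750]): 1 − (1 − 0.80000)(1 − 0.60750) = 0.92150
Series (U1 and [0.92150]): 0.91000 × 0.92150 = 0.839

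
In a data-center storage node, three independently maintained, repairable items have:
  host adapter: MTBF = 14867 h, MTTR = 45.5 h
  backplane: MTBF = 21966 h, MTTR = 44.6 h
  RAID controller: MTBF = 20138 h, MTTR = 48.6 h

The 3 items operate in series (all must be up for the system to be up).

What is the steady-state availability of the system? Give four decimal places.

A(host adapter) = MTBF/(MTBF+MTTR) = 14867/(14867+45.5) = 0.996949
A(backplane) = MTBF/(MTBF+MTTR) = 21966/(21966+44.6) = 0.997974
A(RAID controller) = MTBF/(MTBF+MTTR) = 20138/(20138+48.6) = 0.997592
Series availability: 0.996949 × 0.997974 × 0.997592 = 0.9925

0.9925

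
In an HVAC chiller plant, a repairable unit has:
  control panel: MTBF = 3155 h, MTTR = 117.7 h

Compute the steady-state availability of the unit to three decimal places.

A(control panel) = MTBF/(MTBF+MTTR) = 3155/(3155+117.7) = 0.964

0.964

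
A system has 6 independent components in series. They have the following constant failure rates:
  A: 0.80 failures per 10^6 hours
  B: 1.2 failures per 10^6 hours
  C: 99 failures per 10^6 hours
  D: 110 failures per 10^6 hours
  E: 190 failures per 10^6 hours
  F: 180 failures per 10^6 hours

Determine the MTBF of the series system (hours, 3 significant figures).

Series of exponential components: λ_sys = Σ λ_i
λ_sys = 0.00000080 + 0.0000012 + 0.000099 + 0.00011 + 0.00019 + 0.00018 = 5.8100e-04 /h
MTBF = 1 / λ_sys = 1720 h

1720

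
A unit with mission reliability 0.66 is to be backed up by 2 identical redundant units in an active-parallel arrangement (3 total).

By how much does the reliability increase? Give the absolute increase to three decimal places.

0.301

R_before = 0.66
R_after = 1 − (1 − 0.66)^3 = 0.961
ΔR = 0.961 − 0.66 = 0.301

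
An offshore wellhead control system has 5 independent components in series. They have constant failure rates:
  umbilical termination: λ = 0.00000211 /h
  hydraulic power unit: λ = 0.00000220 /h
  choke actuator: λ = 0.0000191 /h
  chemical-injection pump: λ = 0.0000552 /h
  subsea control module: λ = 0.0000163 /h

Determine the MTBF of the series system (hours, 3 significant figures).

Series of exponential components: λ_sys = Σ λ_i
λ_sys = 0.00000211 + 0.00000220 + 0.0000191 + 0.0000552 + 0.0000163 = 9.4910e-05 /h
MTBF = 1 / λ_sys = 10500 h

10500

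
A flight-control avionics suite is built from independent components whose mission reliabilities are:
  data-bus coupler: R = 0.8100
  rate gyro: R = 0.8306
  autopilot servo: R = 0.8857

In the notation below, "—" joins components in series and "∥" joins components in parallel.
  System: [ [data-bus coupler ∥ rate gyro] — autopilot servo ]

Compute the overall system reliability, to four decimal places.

Parallel (data-bus coupler and rate gyro): 1 − (1 − 0.810000)(1 − 0.830600) = 0.967814
Series ([0.967814] and autopilot servo): 0.967814 × 0.885700 = 0.8572

0.8572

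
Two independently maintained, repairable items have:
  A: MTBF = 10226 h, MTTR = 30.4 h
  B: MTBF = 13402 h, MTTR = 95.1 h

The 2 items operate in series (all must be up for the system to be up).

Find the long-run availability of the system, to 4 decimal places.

A(A) = MTBF/(MTBF+MTTR) = 10226/(10226+30.4) = 0.997036
A(B) = MTBF/(MTBF+MTTR) = 13402/(13402+95.1) = 0.992954
Series availability: 0.997036 × 0.992954 = 0.9900

0.9900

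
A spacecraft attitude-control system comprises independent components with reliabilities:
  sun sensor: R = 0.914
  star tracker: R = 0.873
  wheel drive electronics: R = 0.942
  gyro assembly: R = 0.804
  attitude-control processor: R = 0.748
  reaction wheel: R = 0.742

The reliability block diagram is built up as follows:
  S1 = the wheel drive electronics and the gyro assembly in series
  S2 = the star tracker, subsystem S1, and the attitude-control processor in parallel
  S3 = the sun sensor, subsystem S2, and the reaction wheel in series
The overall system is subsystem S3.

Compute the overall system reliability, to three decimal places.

0.673

Series (wheel drive electronics and gyro assembly): 0.94200 × 0.80400 = 0.75737
Parallel (star tracker, [0.75737], and attitude-control processor): 1 − (1 − 0.87300)(1 − 0.75737)(1 − 0.74800) = 0.99223
Series (sun sensor, [0.99223], and reaction wheel): 0.91400 × 0.99223 × 0.74200 = 0.673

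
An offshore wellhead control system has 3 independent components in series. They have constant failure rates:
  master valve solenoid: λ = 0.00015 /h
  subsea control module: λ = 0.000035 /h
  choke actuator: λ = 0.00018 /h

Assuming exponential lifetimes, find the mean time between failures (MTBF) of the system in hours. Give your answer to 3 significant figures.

Series of exponential components: λ_sys = Σ λ_i
λ_sys = 0.00015 + 0.000035 + 0.00018 = 3.6500e-04 /h
MTBF = 1 / λ_sys = 2740 h

2740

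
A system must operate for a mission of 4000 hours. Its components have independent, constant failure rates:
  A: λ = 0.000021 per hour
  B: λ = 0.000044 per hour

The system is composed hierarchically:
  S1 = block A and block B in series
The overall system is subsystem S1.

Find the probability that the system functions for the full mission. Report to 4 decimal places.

R(A) = exp(−0.000021 × 4000) = 0.919431
R(B) = exp(−0.000044 × 4000) = 0.838618
Series (A and B): 0.919431 × 0.838618 = 0.7711

0.7711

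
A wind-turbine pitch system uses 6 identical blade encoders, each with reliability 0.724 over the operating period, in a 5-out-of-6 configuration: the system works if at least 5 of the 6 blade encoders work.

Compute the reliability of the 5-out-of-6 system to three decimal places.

R = Σ_{i=5}^{6} C(6,i) p^i (1−p)^{6−i} with p = 0.724
C(6,5)·0.724^5·0.276^1 = 0.32942
C(6,6)·0.724^6·0.276^0 = 0.14402
Sum = 0.473

0.473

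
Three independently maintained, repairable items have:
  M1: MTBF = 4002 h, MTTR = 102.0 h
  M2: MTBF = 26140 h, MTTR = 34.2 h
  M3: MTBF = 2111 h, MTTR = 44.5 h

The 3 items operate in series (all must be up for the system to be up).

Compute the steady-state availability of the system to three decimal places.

A(M1) = MTBF/(MTBF+MTTR) = 4002/(4002+102.0) = 0.975146
A(M2) = MTBF/(MTBF+MTTR) = 26140/(26140+34.2) = 0.998693
A(M3) = MTBF/(MTBF+MTTR) = 2111/(2111+44.5) = 0.979355
Series availability: 0.975146 × 0.998693 × 0.979355 = 0.954

0.954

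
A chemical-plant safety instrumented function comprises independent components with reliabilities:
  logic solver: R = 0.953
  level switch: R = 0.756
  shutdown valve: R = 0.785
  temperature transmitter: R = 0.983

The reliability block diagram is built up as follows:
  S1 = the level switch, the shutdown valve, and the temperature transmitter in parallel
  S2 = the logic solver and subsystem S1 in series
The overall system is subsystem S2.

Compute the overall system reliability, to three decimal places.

Parallel (level switch, shutdown valve, and temperature transmitter): 1 − (1 − 0.75600)(1 − 0.78500)(1 − 0.98300) = 0.99911
Series (logic solver and [0.99911]): 0.95300 × 0.99911 = 0.952

0.952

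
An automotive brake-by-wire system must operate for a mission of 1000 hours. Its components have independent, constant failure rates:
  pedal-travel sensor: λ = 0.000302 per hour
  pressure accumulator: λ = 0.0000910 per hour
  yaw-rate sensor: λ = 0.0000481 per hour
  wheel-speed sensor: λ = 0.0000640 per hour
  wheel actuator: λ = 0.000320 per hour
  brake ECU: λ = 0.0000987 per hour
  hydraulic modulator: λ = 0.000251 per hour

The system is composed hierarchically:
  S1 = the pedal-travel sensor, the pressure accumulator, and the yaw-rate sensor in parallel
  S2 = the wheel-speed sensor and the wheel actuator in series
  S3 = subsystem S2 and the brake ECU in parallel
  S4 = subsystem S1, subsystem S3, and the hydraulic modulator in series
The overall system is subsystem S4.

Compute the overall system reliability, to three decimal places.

0.754

R(pedal-travel sensor) = exp(−0.000302 × 1000) = 0.73934
R(pressure accumulator) = exp(−0.0000910 × 1000) = 0.91302
R(yaw-rate sensor) = exp(−0.0000481 × 1000) = 0.95304
R(wheel-speed sensor) = exp(−0.0000640 × 1000) = 0.93800
R(wheel actuator) = exp(−0.000320 × 1000) = 0.72615
R(brake ECU) = exp(−0.0000987 × 1000) = 0.90601
R(hydraulic modulator) = exp(−0.000251 × 1000) = 0.77802
Parallel (pedal-travel sensor, pressure accumulator, and yaw-rate sensor): 1 − (1 − 0.73934)(1 − 0.91302)(1 − 0.95304) = 0.99894
Series (wheel-speed sensor and wheel actuator): 0.93800 × 0.72615 = 0.68113
Parallel ([0.68113] and brake ECU): 1 − (1 − 0.68113)(1 − 0.90601) = 0.97003
Series ([0.99894], [0.97003], and hydraulic modulator): 0.99894 × 0.97003 × 0.77802 = 0.754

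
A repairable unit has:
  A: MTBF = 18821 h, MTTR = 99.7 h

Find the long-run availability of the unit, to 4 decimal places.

A(A) = MTBF/(MTBF+MTTR) = 18821/(18821+99.7) = 0.9947

0.9947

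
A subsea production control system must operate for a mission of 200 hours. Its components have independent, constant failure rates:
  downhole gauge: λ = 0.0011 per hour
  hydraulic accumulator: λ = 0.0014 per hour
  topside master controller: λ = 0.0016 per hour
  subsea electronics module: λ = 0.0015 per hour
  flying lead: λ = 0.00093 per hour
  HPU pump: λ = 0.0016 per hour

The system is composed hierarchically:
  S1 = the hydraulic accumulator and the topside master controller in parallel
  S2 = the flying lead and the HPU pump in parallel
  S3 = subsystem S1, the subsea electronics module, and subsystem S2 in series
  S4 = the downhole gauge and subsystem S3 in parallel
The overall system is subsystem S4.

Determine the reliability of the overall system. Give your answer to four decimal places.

0.9327

R(downhole gauge) = exp(−0.0011 × 200) = 0.802519
R(hydraulic accumulator) = exp(−0.0014 × 200) = 0.755784
R(topside master controller) = exp(−0.0016 × 200) = 0.726149
R(subsea electronics module) = exp(−0.0015 × 200) = 0.740818
R(flying lead) = exp(−0.00093 × 200) = 0.830274
R(HPU pump) = exp(−0.0016 × 200) = 0.726149
Parallel (hydraulic accumulator and topside master controller): 1 − (1 − 0.755784)(1 − 0.726149) = 0.933121
Parallel (flying lead and HPU pump): 1 − (1 − 0.830274)(1 − 0.726149) = 0.953520
Series ([0.933121], subsea electronics module, and [0.953520]): 0.933121 × 0.740818 × 0.953520 = 0.659142
Parallel (downhole gauge and [0.659142]): 1 − (1 − 0.802519)(1 − 0.659142) = 0.9327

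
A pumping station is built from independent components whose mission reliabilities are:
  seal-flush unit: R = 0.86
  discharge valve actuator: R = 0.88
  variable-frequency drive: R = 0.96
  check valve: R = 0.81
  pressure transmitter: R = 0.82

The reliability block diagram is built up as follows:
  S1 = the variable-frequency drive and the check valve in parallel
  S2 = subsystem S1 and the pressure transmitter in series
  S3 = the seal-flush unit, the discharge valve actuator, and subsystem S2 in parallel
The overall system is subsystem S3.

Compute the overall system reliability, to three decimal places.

0.997

Parallel (variable-frequency drive and check valve): 1 − (1 − 0.96000)(1 − 0.81000) = 0.99240
Series ([0.99240] and pressure transmitter): 0.99240 × 0.82000 = 0.81377
Parallel (seal-flush unit, discharge valve actuator, and [0.81377]): 1 − (1 − 0.86000)(1 − 0.88000)(1 − 0.81377) = 0.997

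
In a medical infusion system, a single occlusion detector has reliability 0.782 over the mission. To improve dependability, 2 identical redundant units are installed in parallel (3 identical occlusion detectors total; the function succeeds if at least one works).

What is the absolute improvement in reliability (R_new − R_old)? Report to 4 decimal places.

R_before = 0.782
R_after = 1 − (1 − 0.782)^3 = 0.9896
ΔR = 0.9896 − 0.782 = 0.2076

0.2076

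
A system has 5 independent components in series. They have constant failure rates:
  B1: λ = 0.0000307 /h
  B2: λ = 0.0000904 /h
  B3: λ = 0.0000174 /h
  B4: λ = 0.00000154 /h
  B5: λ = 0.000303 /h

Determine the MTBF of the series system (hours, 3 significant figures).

Series of exponential components: λ_sys = Σ λ_i
λ_sys = 0.0000307 + 0.0000904 + 0.0000174 + 0.00000154 + 0.000303 = 4.4304e-04 /h
MTBF = 1 / λ_sys = 2260 h

2260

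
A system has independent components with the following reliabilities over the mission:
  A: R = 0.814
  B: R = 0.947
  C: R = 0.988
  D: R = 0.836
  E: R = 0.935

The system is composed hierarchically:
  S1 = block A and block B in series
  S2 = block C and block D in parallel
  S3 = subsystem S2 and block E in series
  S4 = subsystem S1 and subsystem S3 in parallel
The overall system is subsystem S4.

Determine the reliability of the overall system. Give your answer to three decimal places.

Series (A and B): 0.81400 × 0.94700 = 0.77086
Parallel (C and D): 1 − (1 − 0.98800)(1 − 0.83600) = 0.99803
Series ([0.99803] and E): 0.99803 × 0.93500 = 0.93316
Parallel ([0.77086] and [0.93316]): 1 − (1 − 0.77086)(1 − 0.93316) = 0.985

0.985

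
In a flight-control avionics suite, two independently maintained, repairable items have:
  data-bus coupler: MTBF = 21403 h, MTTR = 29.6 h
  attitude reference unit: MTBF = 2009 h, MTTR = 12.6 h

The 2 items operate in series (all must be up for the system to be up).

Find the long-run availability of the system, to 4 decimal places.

0.9924

A(data-bus coupler) = MTBF/(MTBF+MTTR) = 21403/(21403+29.6) = 0.998619
A(attitude reference unit) = MTBF/(MTBF+MTTR) = 2009/(2009+12.6) = 0.993767
Series availability: 0.998619 × 0.993767 = 0.9924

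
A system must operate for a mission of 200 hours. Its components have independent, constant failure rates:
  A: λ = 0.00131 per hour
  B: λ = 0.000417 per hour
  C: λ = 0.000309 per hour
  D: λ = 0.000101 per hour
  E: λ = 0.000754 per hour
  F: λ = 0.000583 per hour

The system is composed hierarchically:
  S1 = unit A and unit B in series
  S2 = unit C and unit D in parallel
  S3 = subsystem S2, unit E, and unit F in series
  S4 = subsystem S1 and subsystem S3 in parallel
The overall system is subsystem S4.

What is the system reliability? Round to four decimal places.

0.9312

R(A) = exp(−0.00131 × 200) = 0.769511
R(B) = exp(−0.000417 × 200) = 0.919983
R(C) = exp(−0.000309 × 200) = 0.940071
R(D) = exp(−0.000101 × 200) = 0.980003
R(E) = exp(−0.000754 × 200) = 0.860020
R(F) = exp(−0.000583 × 200) = 0.889941
Series (A and B): 0.769511 × 0.919983 = 0.707937
Parallel (C and D): 1 − (1 − 0.940071)(1 − 0.980003) = 0.998802
Series ([0.998802], E, and F): 0.998802 × 0.860020 × 0.889941 = 0.764450
Parallel ([0.707937] and [0.764450]): 1 − (1 − 0.707937)(1 − 0.764450) = 0.9312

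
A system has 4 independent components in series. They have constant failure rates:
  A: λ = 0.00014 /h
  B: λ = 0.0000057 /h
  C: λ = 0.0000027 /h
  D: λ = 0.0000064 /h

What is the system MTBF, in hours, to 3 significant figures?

6460

Series of exponential components: λ_sys = Σ λ_i
λ_sys = 0.00014 + 0.0000057 + 0.0000027 + 0.0000064 = 1.5480e-04 /h
MTBF = 1 / λ_sys = 6460 h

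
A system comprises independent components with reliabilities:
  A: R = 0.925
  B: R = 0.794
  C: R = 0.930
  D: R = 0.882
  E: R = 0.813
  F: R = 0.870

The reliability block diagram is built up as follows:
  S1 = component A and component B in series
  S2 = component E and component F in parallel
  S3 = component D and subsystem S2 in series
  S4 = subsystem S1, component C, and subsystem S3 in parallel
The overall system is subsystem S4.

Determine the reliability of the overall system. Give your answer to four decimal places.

Series (A and B): 0.925000 × 0.794000 = 0.734450
Parallel (E and F): 1 − (1 − 0.813000)(1 − 0.870000) = 0.975690
Series (D and [0.975690]): 0.882000 × 0.975690 = 0.860559
Parallel ([0.734450], C, and [0.860559]): 1 − (1 − 0.734450)(1 − 0.930000)(1 − 0.860559) = 0.9974

0.9974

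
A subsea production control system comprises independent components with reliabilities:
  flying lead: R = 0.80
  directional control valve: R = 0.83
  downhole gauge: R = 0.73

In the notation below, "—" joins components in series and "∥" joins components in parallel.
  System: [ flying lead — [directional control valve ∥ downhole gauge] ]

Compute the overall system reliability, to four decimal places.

0.7633

Parallel (directional control valve and downhole gauge): 1 − (1 − 0.830000)(1 − 0.730000) = 0.954100
Series (flying lead and [0.954100]): 0.800000 × 0.954100 = 0.7633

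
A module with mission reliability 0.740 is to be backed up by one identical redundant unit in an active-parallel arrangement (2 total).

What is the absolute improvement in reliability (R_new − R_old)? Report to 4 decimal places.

R_before = 0.740
R_after = 1 − (1 − 0.740)^2 = 0.9324
ΔR = 0.9324 − 0.740 = 0.1924

0.1924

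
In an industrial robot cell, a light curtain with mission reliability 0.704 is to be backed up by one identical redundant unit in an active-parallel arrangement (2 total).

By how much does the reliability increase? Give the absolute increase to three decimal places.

0.208

R_before = 0.704
R_after = 1 − (1 − 0.704)^2 = 0.912
ΔR = 0.912 − 0.704 = 0.208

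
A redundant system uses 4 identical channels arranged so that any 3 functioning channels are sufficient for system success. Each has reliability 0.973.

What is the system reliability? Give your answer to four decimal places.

0.9958

R = Σ_{i=3}^{4} C(4,i) p^i (1−p)^{4−i} with p = 0.973
C(4,3)·0.973^3·0.027^1 = 0.099486
C(4,4)·0.973^4·0.027^0 = 0.896296
Sum = 0.9958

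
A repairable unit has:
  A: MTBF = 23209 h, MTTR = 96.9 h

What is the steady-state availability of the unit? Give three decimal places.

0.996

A(A) = MTBF/(MTBF+MTTR) = 23209/(23209+96.9) = 0.996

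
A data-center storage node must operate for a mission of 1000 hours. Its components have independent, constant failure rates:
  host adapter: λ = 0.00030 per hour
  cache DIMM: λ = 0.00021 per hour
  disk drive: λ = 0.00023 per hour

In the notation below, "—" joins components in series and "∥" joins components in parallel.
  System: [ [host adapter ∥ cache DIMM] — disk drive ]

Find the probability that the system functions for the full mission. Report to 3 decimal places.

0.756

R(host adapter) = exp(−0.00030 × 1000) = 0.74082
R(cache DIMM) = exp(−0.00021 × 1000) = 0.81058
R(disk drive) = exp(−0.00023 × 1000) = 0.79453
Parallel (host adapter and cache DIMM): 1 − (1 − 0.74082)(1 − 0.81058) = 0.95091
Series ([0.95091] and disk drive): 0.95091 × 0.79453 = 0.756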